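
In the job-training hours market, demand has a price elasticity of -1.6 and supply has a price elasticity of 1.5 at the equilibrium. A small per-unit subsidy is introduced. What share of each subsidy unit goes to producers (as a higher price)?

Producer share = 16/31

For a small subsidy around the equilibrium, the benefit split depends on the relative slopes, which at a point are proportional to the elasticities.
Buyer share = εs/(εs + |εd|) = 1.5/(1.5 + 1.6) = 15/31; seller share = |εd|/(εs + |εd|) = 16/31.
So producers capture 16/31 of the subsidy.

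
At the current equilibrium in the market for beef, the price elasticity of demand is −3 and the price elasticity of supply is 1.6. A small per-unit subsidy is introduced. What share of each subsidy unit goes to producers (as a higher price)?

For a small subsidy around the equilibrium, the benefit split depends on the relative slopes, which at a point are proportional to the elasticities.
Buyer share = εs/(εs + |εd|) = 1.6/(1.6 + 3) = 8/23; seller share = |εd|/(εs + |εd|) = 15/23.
So producers capture 15/23 of the subsidy.

Producer share = 15/23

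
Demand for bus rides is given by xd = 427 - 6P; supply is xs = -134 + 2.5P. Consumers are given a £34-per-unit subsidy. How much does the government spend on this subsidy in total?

Pre-subsidy: 427 - 6P = -134 + 2.5P gives P* = 66, x* = 31.
With the rebate, buyers effectively pay Pb = Ps − 34, where Ps is the price sellers receive.
Demand in terms of Ps becomes xd = 427 − 6(Ps − 34) = 631 - 6Ps. Setting this equal to supply: 631 - 6Ps = -134 + 2.5Ps, so Ps = 90.
Buyers pay Pb = 90 − 34 = 56; x' = -134 + 2.5·90 = 91.
Government outlay = subsidy × quantity = 34 × 91 = 3094.

Government cost = £3094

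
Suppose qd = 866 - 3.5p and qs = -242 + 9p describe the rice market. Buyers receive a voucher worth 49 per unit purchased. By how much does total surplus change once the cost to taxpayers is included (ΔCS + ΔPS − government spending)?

Net change in total surplus = -3025.26

Pre-subsidy: 866 - 3.5p = -242 + 9p gives p* = 88.64, q* = 555.76.
With the rebate, buyers effectively pay pb = ps − 49, where ps is the price sellers receive.
Demand in terms of ps becomes qd = 866 − 3.5(ps − 49) = 1037.5 - 3.5ps. Setting this equal to supply: 1037.5 - 3.5ps = -242 + 9ps, so ps = 102.36.
Buyers pay pb = 102.36 − 49 = 53.36; q' = -242 + 9·102.36 = 679.24.
ΔCS = ½(555.76 + 679.24)(88.64 − 53.36) = 21785.4; ΔPS = ½(555.76 + 679.24)(102.36 − 88.64) = 8472.1.
Government spending = 49 × 679.24 = 33282.76.
Net change = 21785.4 + 8472.1 − 33282.76 = -3025.26. The loss equals the DWL triangle ½·49·123.48.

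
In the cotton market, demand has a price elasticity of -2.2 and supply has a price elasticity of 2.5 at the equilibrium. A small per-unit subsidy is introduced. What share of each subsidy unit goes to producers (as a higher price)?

Producer share = 22/47

For a small subsidy around the equilibrium, the benefit split depends on the relative slopes, which at a point are proportional to the elasticities.
Buyer share = εs/(εs + |εd|) = 2.5/(2.5 + 2.2) = 25/47; seller share = |εd|/(εs + |εd|) = 22/47.
So producers capture 22/47 of the subsidy.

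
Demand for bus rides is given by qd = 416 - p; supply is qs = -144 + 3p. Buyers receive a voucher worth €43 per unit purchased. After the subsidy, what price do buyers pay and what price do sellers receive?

Buyers pay €107.75; sellers receive €150.75

Pre-subsidy: 416 - p = -144 + 3p gives p* = 140, q* = 276.
With the rebate, buyers effectively pay pb = ps − 43, where ps is the price sellers receive.
Demand in terms of ps becomes qd = 416 − 1(ps − 43) = 459 - ps. Setting this equal to supply: 459 - ps = -144 + 3ps, so ps = 150.75.
Buyers pay pb = 150.75 − 43 = 107.75; q' = -144 + 3·150.75 = 308.25.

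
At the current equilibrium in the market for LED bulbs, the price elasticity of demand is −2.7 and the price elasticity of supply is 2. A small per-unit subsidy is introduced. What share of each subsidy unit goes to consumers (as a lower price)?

Consumer share = 20/47

For a small subsidy around the equilibrium, the benefit split depends on the relative slopes, which at a point are proportional to the elasticities.
Buyer share = εs/(εs + |εd|) = 2/(2 + 2.7) = 20/47; seller share = |εd|/(εs + |εd|) = 27/47.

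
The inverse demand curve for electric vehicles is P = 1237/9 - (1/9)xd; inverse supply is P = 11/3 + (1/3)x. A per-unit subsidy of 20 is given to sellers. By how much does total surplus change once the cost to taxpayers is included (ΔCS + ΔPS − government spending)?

Net change in total surplus = -450

Pre-subsidy: 1237/9 - (1/9)x = 11/3 + (1/3)x gives x* = 301 and P* = 104.
With the subsidy, sellers receive Ps = Pb + 20 for each unit, where Pb is the price buyers pay.
On the curves, Pb = 1237/9 - (1/9)x and Ps = 11/3 + (1/3)x; the wedge Ps − Pb = 20 gives 11/3 + (1/3)x − (1237/9 - (1/9)x) = 20, so x' = 346.
Then Pb = 1237/9 − (1/9)·346 = 99 and Ps = 11/3 + (1/3)·346 = 119.
ΔCS = ½(301 + 346)(104 − 99) = 1617.5; ΔPS = ½(301 + 346)(119 − 104) = 4852.5.
Government spending = 20 × 346 = 6920.
Net change = 1617.5 + 4852.5 − 6920 = -450. The loss equals the DWL triangle ½·20·45.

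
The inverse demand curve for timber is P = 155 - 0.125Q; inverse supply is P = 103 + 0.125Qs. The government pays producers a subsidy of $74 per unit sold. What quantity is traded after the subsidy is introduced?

Pre-subsidy: 155 - 0.125Q = 103 + 0.125Q gives Q* = 208 and P* = 129.
With the subsidy, sellers receive Ps = Pb + 74 for each unit, where Pb is the price buyers pay.
On the curves, Pb = 155 - 0.125Q and Ps = 103 + 0.125Q; the wedge Ps − Pb = 74 gives 103 + 0.125Q − (155 - 0.125Q) = 74, so Q' = 504.
Then Pb = 155 − 0.125·504 = 92 and Ps = 103 + 0.125·504 = 166.

Q' = 504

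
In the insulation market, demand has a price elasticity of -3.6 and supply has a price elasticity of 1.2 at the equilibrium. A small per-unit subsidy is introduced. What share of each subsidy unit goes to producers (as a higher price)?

Producer share = 0.75

For a small subsidy around the equilibrium, the benefit split depends on the relative slopes, which at a point are proportional to the elasticities.
Buyer share = εs/(εs + |εd|) = 1.2/(1.2 + 3.6) = 0.25; seller share = |εd|/(εs + |εd|) = 0.75.
So producers capture 0.75 of the subsidy.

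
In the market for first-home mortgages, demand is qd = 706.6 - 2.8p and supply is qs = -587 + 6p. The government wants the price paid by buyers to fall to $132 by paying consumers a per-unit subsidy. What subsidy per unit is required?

Required subsidy s = $22 per unit

At a buyer price of 132, quantity demanded is 706.6 − 2.8·132 = 337.
Sellers supply 337 only when they receive ps with -587 + 6·ps = 337, i.e. ps = 154.
s = ps − pb = 154 − 132 = 22.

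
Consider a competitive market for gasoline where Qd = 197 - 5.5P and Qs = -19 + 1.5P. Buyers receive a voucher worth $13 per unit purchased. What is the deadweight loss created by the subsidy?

Pre-subsidy: 197 - 5.5P = -19 + 1.5P gives P* = 216/7, Q* = 191/7.
With the rebate, buyers effectively pay Pb = Ps − 13, where Ps is the price sellers receive.
Demand in terms of Ps becomes Qd = 197 − 5.5(Ps − 13) = 268.5 - 5.5Ps. Setting this equal to supply: 268.5 - 5.5Ps = -19 + 1.5Ps, so Ps = 575/14.
Buyers pay Pb = 575/14 − 13 = 393/14; Q' = -19 + 1.5·(575/14) = 1193/28.
The subsidy expands output by 1193/28 − 191/7 = 429/28 past the efficient level; on those units the gap between marginal cost and willingness to pay runs from 0 up to 13.
DWL = ½ × 13 × 429/28 = 5577/56.

Deadweight loss = 5577/56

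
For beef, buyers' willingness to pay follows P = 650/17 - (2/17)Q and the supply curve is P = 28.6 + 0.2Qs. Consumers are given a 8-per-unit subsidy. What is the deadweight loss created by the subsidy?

Pre-subsidy: 650/17 - (2/17)Q = 28.6 + 0.2Q gives Q* = 91/3 and P* = 104/3.
With the rebate, buyers effectively pay Pb = Ps − 8, where Ps is the price sellers receive.
On the curves, Pb = 650/17 - (2/17)Q and Ps = 28.6 + 0.2Q; the wedge Ps − Pb = 8 gives 28.6 + 0.2Q − (650/17 - (2/17)Q) = 8, so Q' = 1499/27.
Then Pb = 650/17 − (2/17)·(1499/27) = 856/27 and Ps = 28.6 + 0.2·(1499/27) = 1072/27.
The subsidy expands output by 1499/27 − 91/3 = 680/27 past the efficient level; on those units the gap between marginal cost and willingness to pay runs from 0 up to 8.
DWL = ½ × 8 × 680/27 = 2720/27.

Deadweight loss = 2720/27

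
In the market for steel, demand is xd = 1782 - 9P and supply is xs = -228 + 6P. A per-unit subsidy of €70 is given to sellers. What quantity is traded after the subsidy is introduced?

x' = 828

Pre-subsidy: 1782 - 9P = -228 + 6P gives P* = 134, x* = 576.
With the subsidy, sellers receive Ps = Pb + 70 for each unit, where Pb is the price buyers pay.
Supply in terms of Pb becomes xs = -228 + 6(Pb + 70) = 192 + 6Pb. Setting this equal to demand: 1782 - 9Pb = 192 + 6Pb, so Pb = 106.
Sellers receive Ps = 106 + 70 = 176; x' = 1782 − 9·106 = 828.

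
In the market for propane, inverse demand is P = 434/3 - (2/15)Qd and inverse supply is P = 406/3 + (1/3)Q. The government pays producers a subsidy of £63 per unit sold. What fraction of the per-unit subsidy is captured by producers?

Producer share = 5/7

Pre-subsidy: 434/3 - (2/15)Q = 406/3 + (1/3)Q gives Q* = 20 and P* = 142.
With the subsidy, sellers receive Ps = Pb + 63 for each unit, where Pb is the price buyers pay.
On the curves, Pb = 434/3 - (2/15)Q and Ps = 406/3 + (1/3)Q; the wedge Ps − Pb = 63 gives 406/3 + (1/3)Q − (434/3 - (2/15)Q) = 63, so Q' = 155.
Then Pb = 434/3 − (2/15)·155 = 124 and Ps = 406/3 + (1/3)·155 = 187.
Buyers' price falls by P* − Pb = 142 − 124 = 18; sellers' price rises by Ps − P* = 187 − 142 = 45.
So producers capture 45/63 = 5/7 of each unit of subsidy.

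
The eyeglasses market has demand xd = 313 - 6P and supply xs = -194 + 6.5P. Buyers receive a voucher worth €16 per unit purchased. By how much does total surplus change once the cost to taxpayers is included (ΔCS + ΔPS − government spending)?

Pre-subsidy: 313 - 6P = -194 + 6.5P gives P* = 40.56, x* = 69.64.
With the rebate, buyers effectively pay Pb = Ps − 16, where Ps is the price sellers receive.
Demand in terms of Ps becomes xd = 313 − 6(Ps − 16) = 409 - 6Ps. Setting this equal to supply: 409 - 6Ps = -194 + 6.5Ps, so Ps = 48.24.
Buyers pay Pb = 48.24 − 16 = 32.24; x' = -194 + 6.5·48.24 = 119.56.
ΔCS = ½(69.64 + 119.56)(40.56 − 32.24) = 787.072; ΔPS = ½(69.64 + 119.56)(48.24 − 40.56) = 726.528.
Government spending = 16 × 119.56 = 1912.96.
Net change = 787.072 + 726.528 − 1912.96 = -399.36. The loss equals the DWL triangle ½·16·49.92.

Net change in total surplus = -€399.36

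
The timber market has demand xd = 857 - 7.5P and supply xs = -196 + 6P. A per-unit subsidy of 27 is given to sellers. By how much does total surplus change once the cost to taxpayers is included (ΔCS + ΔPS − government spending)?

Net change in total surplus = -1215

Pre-subsidy: 857 - 7.5P = -196 + 6P gives P* = 78, x* = 272.
With the subsidy, sellers receive Ps = Pb + 27 for each unit, where Pb is the price buyers pay.
Supply in terms of Pb becomes xs = -196 + 6(Pb + 27) = -34 + 6Pb. Setting this equal to demand: 857 - 7.5Pb = -34 + 6Pb, so Pb = 66.
Sellers receive Ps = 66 + 27 = 93; x' = 857 − 7.5·66 = 362.
ΔCS = ½(272 + 362)(78 − 66) = 3804; ΔPS = ½(272 + 362)(93 − 78) = 4755.
Government spending = 27 × 362 = 9774.
Net change = 3804 + 4755 − 9774 = -1215. The loss equals the DWL triangle ½·27·90.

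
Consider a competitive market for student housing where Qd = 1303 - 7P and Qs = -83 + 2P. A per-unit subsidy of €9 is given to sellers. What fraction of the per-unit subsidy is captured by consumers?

Pre-subsidy: 1303 - 7P = -83 + 2P gives P* = 154, Q* = 225.
With the subsidy, sellers receive Ps = Pb + 9 for each unit, where Pb is the price buyers pay.
Supply in terms of Pb becomes Qs = -83 + 2(Pb + 9) = -65 + 2Pb. Setting this equal to demand: 1303 - 7Pb = -65 + 2Pb, so Pb = 152.
Sellers receive Ps = 152 + 9 = 161; Q' = 1303 − 7·152 = 239.
Buyers' price falls by P* − Pb = 154 − 152 = 2; sellers' price rises by Ps − P* = 161 − 154 = 7.
So consumers capture 2/9 = 2/9 of each unit of subsidy.

Consumer share = 2/9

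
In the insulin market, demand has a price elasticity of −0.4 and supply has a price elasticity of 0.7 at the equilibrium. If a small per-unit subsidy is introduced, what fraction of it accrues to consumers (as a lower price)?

Consumer share = 7/11

For a small subsidy around the equilibrium, the benefit split depends on the relative slopes, which at a point are proportional to the elasticities.
Buyer share = εs/(εs + |εd|) = 0.7/(0.7 + 0.4) = 7/11; seller share = |εd|/(εs + |εd|) = 4/11.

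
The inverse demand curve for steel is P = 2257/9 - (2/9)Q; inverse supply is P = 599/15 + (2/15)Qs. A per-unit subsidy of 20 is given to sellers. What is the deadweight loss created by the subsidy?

Pre-subsidy: 2257/9 - (2/9)Q = 599/15 + (2/15)Q gives Q* = 593 and P* = 119.
With the subsidy, sellers receive Ps = Pb + 20 for each unit, where Pb is the price buyers pay.
On the curves, Pb = 2257/9 - (2/9)Q and Ps = 599/15 + (2/15)Q; the wedge Ps − Pb = 20 gives 599/15 + (2/15)Q − (2257/9 - (2/9)Q) = 20, so Q' = 649.25.
Then Pb = 2257/9 − (2/9)·649.25 = 106.5 and Ps = 599/15 + (2/15)·649.25 = 126.5.
The subsidy expands output by 649.25 − 593 = 56.25 past the efficient level; on those units the gap between marginal cost and willingness to pay runs from 0 up to 20.
DWL = ½ × 20 × 56.25 = 562.5.

Deadweight loss = 562.5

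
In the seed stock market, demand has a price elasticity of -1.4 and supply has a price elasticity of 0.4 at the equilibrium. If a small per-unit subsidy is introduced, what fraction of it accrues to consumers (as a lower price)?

For a small subsidy around the equilibrium, the benefit split depends on the relative slopes, which at a point are proportional to the elasticities.
Buyer share = εs/(εs + |εd|) = 0.4/(0.4 + 1.4) = 2/9; seller share = |εd|/(εs + |εd|) = 7/9.

Consumer share = 2/9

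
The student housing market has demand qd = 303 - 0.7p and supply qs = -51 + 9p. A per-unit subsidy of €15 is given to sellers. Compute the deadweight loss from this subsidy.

Pre-subsidy: 303 - 0.7p = -51 + 9p gives p* = 3540/97, q* = 26913/97.
With the subsidy, sellers receive ps = pb + 15 for each unit, where pb is the price buyers pay.
Supply in terms of pb becomes qs = -51 + 9(pb + 15) = 84 + 9pb. Setting this equal to demand: 303 - 0.7pb = 84 + 9pb, so pb = 2190/97.
Sellers receive ps = 2190/97 + 15 = 3645/97; q' = 303 − 0.7·(2190/97) = 27858/97.
The subsidy expands output by 27858/97 − 26913/97 = 945/97 past the efficient level; on those units the gap between marginal cost and willingness to pay runs from 0 up to 15.
DWL = ½ × 15 × 945/97 = 14175/194.

Deadweight loss = 14175/194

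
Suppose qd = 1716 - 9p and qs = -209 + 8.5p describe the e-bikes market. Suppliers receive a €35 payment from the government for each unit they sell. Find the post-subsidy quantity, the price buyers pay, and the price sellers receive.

Pre-subsidy: 1716 - 9p = -209 + 8.5p gives p* = 110, q* = 726.
With the subsidy, sellers receive ps = pb + 35 for each unit, where pb is the price buyers pay.
Supply in terms of pb becomes qs = -209 + 8.5(pb + 35) = 88.5 + 8.5pb. Setting this equal to demand: 1716 - 9pb = 88.5 + 8.5pb, so pb = 93.
Sellers receive ps = 93 + 35 = 128; q' = 1716 − 9·93 = 879.

q' = 879; buyers pay €93; sellers receive €128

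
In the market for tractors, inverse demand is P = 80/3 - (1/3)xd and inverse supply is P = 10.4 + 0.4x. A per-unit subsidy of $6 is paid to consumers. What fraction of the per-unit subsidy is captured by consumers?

Pre-subsidy: 80/3 - (1/3)x = 10.4 + 0.4x gives x* = 244/11 and P* = 212/11.
With the rebate, buyers effectively pay Pb = Ps − 6, where Ps is the price sellers receive.
On the curves, Pb = 80/3 - (1/3)x and Ps = 10.4 + 0.4x; the wedge Ps − Pb = 6 gives 10.4 + 0.4x − (80/3 - (1/3)x) = 6, so x' = 334/11.
Then Pb = 80/3 − (1/3)·(334/11) = 182/11 and Ps = 10.4 + 0.4·(334/11) = 248/11.
Buyers' price falls by P* − Pb = 212/11 − 182/11 = 30/11; sellers' price rises by Ps − P* = 248/11 − 212/11 = 36/11.
So consumers capture (30/11)/6 = 5/11 of each unit of subsidy.

Consumer share = 5/11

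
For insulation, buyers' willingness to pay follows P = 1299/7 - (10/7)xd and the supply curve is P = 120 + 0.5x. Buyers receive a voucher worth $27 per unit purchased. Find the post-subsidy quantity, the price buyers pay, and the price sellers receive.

x' = 48; buyers pay $117; sellers receive $144

Pre-subsidy: 1299/7 - (10/7)x = 120 + 0.5x gives x* = 34 and P* = 137.
With the rebate, buyers effectively pay Pb = Ps − 27, where Ps is the price sellers receive.
On the curves, Pb = 1299/7 - (10/7)x and Ps = 120 + 0.5x; the wedge Ps − Pb = 27 gives 120 + 0.5x − (1299/7 - (10/7)x) = 27, so x' = 48.
Then Pb = 1299/7 − (10/7)·48 = 117 and Ps = 120 + 0.5·48 = 144.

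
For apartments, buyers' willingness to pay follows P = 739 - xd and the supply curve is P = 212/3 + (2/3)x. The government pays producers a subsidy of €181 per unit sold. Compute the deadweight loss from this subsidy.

Deadweight loss = €9828.3

Pre-subsidy: 739 - x = 212/3 + (2/3)x gives x* = 401 and P* = 338.
With the subsidy, sellers receive Ps = Pb + 181 for each unit, where Pb is the price buyers pay.
On the curves, Pb = 739 - x and Ps = 212/3 + (2/3)x; the wedge Ps − Pb = 181 gives 212/3 + (2/3)x − (739 - x) = 181, so x' = 509.6.
Then Pb = 739 − 1·509.6 = 229.4 and Ps = 212/3 + (2/3)·509.6 = 410.4.
The subsidy expands output by 509.6 − 401 = 108.6 past the efficient level; on those units the gap between marginal cost and willingness to pay runs from 0 up to 181.
DWL = ½ × 181 × 108.6 = 9828.3.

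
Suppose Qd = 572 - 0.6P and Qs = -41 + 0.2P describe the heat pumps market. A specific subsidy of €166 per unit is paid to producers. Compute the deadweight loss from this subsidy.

Pre-subsidy: 572 - 0.6P = -41 + 0.2P gives P* = 766.25, Q* = 112.25.
With the subsidy, sellers receive Ps = Pb + 166 for each unit, where Pb is the price buyers pay.
Supply in terms of Pb becomes Qs = -41 + 0.2(Pb + 166) = -7.8 + 0.2Pb. Setting this equal to demand: 572 - 0.6Pb = -7.8 + 0.2Pb, so Pb = 724.75.
Sellers receive Ps = 724.75 + 166 = 890.75; Q' = 572 − 0.6·724.75 = 137.15.
The subsidy expands output by 137.15 − 112.25 = 24.9 past the efficient level; on those units the gap between marginal cost and willingness to pay runs from 0 up to 166.
DWL = ½ × 166 × 24.9 = 2066.7.

Deadweight loss = €2066.7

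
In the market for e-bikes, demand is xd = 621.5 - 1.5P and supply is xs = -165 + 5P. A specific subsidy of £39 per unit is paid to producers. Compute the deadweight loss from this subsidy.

Deadweight loss = £877.5

Pre-subsidy: 621.5 - 1.5P = -165 + 5P gives P* = 121, x* = 440.
With the subsidy, sellers receive Ps = Pb + 39 for each unit, where Pb is the price buyers pay.
Supply in terms of Pb becomes xs = -165 + 5(Pb + 39) = 30 + 5Pb. Setting this equal to demand: 621.5 - 1.5Pb = 30 + 5Pb, so Pb = 91.
Sellers receive Ps = 91 + 39 = 130; x' = 621.5 − 1.5·91 = 485.
The subsidy expands output by 485 − 440 = 45 past the efficient level; on those units the gap between marginal cost and willingness to pay runs from 0 up to 39.
DWL = ½ × 39 × 45 = 877.5.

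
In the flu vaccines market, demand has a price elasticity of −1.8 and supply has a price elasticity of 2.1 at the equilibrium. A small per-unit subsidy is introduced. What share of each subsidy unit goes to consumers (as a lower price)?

For a small subsidy around the equilibrium, the benefit split depends on the relative slopes, which at a point are proportional to the elasticities.
Buyer share = εs/(εs + |εd|) = 2.1/(2.1 + 1.8) = 7/13; seller share = |εd|/(εs + |εd|) = 6/13.

Consumer share = 7/13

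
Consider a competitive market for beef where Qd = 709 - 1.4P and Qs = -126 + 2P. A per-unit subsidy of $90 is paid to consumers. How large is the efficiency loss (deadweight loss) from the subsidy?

Pre-subsidy: 709 - 1.4P = -126 + 2P gives P* = 4175/17, Q* = 6208/17.
With the rebate, buyers effectively pay Pb = Ps − 90, where Ps is the price sellers receive.
Demand in terms of Ps becomes Qd = 709 − 1.4(Ps − 90) = 835 - 1.4Ps. Setting this equal to supply: 835 - 1.4Ps = -126 + 2Ps, so Ps = 4805/17.
Buyers pay Pb = 4805/17 − 90 = 3275/17; Q' = -126 + 2·(4805/17) = 7468/17.
The subsidy expands output by 7468/17 − 6208/17 = 1260/17 past the efficient level; on those units the gap between marginal cost and willingness to pay runs from 0 up to 90.
DWL = ½ × 90 × 1260/17 = 56700/17.

Deadweight loss = 56700/17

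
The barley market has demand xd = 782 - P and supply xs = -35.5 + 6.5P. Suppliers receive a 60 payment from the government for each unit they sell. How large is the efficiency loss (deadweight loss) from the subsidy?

Pre-subsidy: 782 - P = -35.5 + 6.5P gives P* = 109, x* = 673.
With the subsidy, sellers receive Ps = Pb + 60 for each unit, where Pb is the price buyers pay.
Supply in terms of Pb becomes xs = -35.5 + 6.5(Pb + 60) = 354.5 + 6.5Pb. Setting this equal to demand: 782 - Pb = 354.5 + 6.5Pb, so Pb = 57.
Sellers receive Ps = 57 + 60 = 117; x' = 782 − 1·57 = 725.
The subsidy expands output by 725 − 673 = 52 past the efficient level; on those units the gap between marginal cost and willingness to pay runs from 0 up to 60.
DWL = ½ × 60 × 52 = 1560.

Deadweight loss = 1560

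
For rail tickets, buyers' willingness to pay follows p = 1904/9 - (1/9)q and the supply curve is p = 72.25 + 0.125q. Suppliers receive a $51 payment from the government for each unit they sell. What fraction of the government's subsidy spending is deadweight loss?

DWL / government spending = 54/403

Pre-subsidy: 1904/9 - (1/9)q = 72.25 + 0.125q gives q* = 590 and p* = 146.
With the subsidy, sellers receive ps = pb + 51 for each unit, where pb is the price buyers pay.
On the curves, pb = 1904/9 - (1/9)q and ps = 72.25 + 0.125q; the wedge ps − pb = 51 gives 72.25 + 0.125q − (1904/9 - (1/9)q) = 51, so q' = 806.
Then pb = 1904/9 − (1/9)·806 = 122 and ps = 72.25 + 0.125·806 = 173.
ΔCS = ½(590 + 806)(146 − 122) = 16752; ΔPS = ½(590 + 806)(173 − 146) = 18846.
Government spending = 51 × 806 = 41106.
DWL = ½ × 51 × (806 − 590) = 5508; fraction = 5508 / 41106 = 54/403.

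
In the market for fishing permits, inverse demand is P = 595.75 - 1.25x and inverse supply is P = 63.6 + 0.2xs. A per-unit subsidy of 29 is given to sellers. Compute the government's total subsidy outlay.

Government cost = 11223

Pre-subsidy: 595.75 - 1.25x = 63.6 + 0.2x gives x* = 367 and P* = 137.
With the subsidy, sellers receive Ps = Pb + 29 for each unit, where Pb is the price buyers pay.
On the curves, Pb = 595.75 - 1.25x and Ps = 63.6 + 0.2x; the wedge Ps − Pb = 29 gives 63.6 + 0.2x − (595.75 - 1.25x) = 29, so x' = 387.
Then Pb = 595.75 − 1.25·387 = 112 and Ps = 63.6 + 0.2·387 = 141.
Government outlay = subsidy × quantity = 29 × 387 = 11223.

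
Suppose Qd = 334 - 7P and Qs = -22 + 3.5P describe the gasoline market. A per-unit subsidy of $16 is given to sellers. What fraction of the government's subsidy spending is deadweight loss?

Pre-subsidy: 334 - 7P = -22 + 3.5P gives P* = 712/21, Q* = 290/3.
With the subsidy, sellers receive Ps = Pb + 16 for each unit, where Pb is the price buyers pay.
Supply in terms of Pb becomes Qs = -22 + 3.5(Pb + 16) = 34 + 3.5Pb. Setting this equal to demand: 334 - 7Pb = 34 + 3.5Pb, so Pb = 200/7.
Sellers receive Ps = 200/7 + 16 = 312/7; Q' = 334 − 7·(200/7) = 134.
ΔCS = ½(290/3 + 134)(712/21 − 200/7) = 5536/9; ΔPS = ½(290/3 + 134)(312/7 − 712/21) = 11072/9.
Government spending = 16 × 134 = 2144.
DWL = ½ × 16 × (134 − 290/3) = 896/3; fraction = (896/3) / 2144 = 28/201.

DWL / government spending = 28/201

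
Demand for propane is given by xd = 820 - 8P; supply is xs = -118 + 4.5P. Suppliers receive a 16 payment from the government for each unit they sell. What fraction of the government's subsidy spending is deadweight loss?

DWL / government spending = 144/1661

Pre-subsidy: 820 - 8P = -118 + 4.5P gives P* = 75.04, x* = 219.68.
With the subsidy, sellers receive Ps = Pb + 16 for each unit, where Pb is the price buyers pay.
Supply in terms of Pb becomes xs = -118 + 4.5(Pb + 16) = -46 + 4.5Pb. Setting this equal to demand: 820 - 8Pb = -46 + 4.5Pb, so Pb = 69.28.
Sellers receive Ps = 69.28 + 16 = 85.28; x' = 820 − 8·69.28 = 265.76.
ΔCS = ½(219.68 + 265.76)(75.04 − 69.28) = 1398.0672; ΔPS = ½(219.68 + 265.76)(85.28 − 75.04) = 2485.4528.
Government spending = 16 × 265.76 = 4252.16.
DWL = ½ × 16 × (265.76 − 219.68) = 368.64; fraction = 368.64 / 4252.16 = 144/1661.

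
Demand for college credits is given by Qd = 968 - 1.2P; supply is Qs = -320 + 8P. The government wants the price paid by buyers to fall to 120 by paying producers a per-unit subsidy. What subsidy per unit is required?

At a buyer price of 120, quantity demanded is 968 − 1.2·120 = 824.
Sellers supply 824 only when they receive Ps with -320 + 8·Ps = 824, i.e. Ps = 143.
s = Ps − Pb = 143 − 120 = 23.

Required subsidy s = 23 per unit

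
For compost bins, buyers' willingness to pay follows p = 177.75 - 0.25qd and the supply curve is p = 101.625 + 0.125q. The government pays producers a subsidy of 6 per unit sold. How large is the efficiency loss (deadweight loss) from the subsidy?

Deadweight loss = 48

Pre-subsidy: 177.75 - 0.25q = 101.625 + 0.125q gives q* = 203 and p* = 127.
With the subsidy, sellers receive ps = pb + 6 for each unit, where pb is the price buyers pay.
On the curves, pb = 177.75 - 0.25q and ps = 101.625 + 0.125q; the wedge ps − pb = 6 gives 101.625 + 0.125q − (177.75 - 0.25q) = 6, so q' = 219.
Then pb = 177.75 − 0.25·219 = 123 and ps = 101.625 + 0.125·219 = 129.
The subsidy expands output by 219 − 203 = 16 past the efficient level; on those units the gap between marginal cost and willingness to pay runs from 0 up to 6.
DWL = ½ × 6 × 16 = 48.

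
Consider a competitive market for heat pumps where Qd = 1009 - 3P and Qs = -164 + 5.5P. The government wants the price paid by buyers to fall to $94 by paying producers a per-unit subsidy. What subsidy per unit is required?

At a buyer price of 94, quantity demanded is 1009 − 3·94 = 727.
Sellers supply 727 only when they receive Ps with -164 + 5.5·Ps = 727, i.e. Ps = 162.
s = Ps − Pb = 162 − 94 = 68.

Required subsidy s = $68 per unit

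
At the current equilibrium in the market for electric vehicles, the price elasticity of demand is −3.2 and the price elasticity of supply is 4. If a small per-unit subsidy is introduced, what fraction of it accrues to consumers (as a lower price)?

For a small subsidy around the equilibrium, the benefit split depends on the relative slopes, which at a point are proportional to the elasticities.
Buyer share = εs/(εs + |εd|) = 4/(4 + 3.2) = 5/9; seller share = |εd|/(εs + |εd|) = 4/9.

Consumer share = 5/9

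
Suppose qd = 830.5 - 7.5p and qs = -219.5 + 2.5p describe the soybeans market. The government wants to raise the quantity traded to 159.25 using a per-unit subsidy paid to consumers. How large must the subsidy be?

At q = 159.25, invert demand for the buyer price: pb = (830.5 − 159.25)/7.5 = 89.5; invert supply for the seller price: ps = (159.25 − (-219.5))/2.5 = 151.5.
The subsidy must fill the gap: s = ps − pb = 151.5 − 89.5 = 62.

Required subsidy s = 62 per unit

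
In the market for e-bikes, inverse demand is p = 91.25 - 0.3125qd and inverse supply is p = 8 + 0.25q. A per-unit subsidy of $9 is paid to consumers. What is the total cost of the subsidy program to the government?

Pre-subsidy: 91.25 - 0.3125q = 8 + 0.25q gives q* = 148 and p* = 45.
With the rebate, buyers effectively pay pb = ps − 9, where ps is the price sellers receive.
On the curves, pb = 91.25 - 0.3125q and ps = 8 + 0.25q; the wedge ps − pb = 9 gives 8 + 0.25q − (91.25 - 0.3125q) = 9, so q' = 164.
Then pb = 91.25 − 0.3125·164 = 40 and ps = 8 + 0.25·164 = 49.
Government outlay = subsidy × quantity = 9 × 164 = 1476.

Government cost = $1476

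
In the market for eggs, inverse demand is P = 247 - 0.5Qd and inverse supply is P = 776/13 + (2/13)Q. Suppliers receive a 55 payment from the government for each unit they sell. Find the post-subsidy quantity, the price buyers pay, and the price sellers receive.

Pre-subsidy: 247 - 0.5Q = 776/13 + (2/13)Q gives Q* = 4870/17 and P* = 1764/17.
With the subsidy, sellers receive Ps = Pb + 55 for each unit, where Pb is the price buyers pay.
On the curves, Pb = 247 - 0.5Q and Ps = 776/13 + (2/13)Q; the wedge Ps − Pb = 55 gives 776/13 + (2/13)Q − (247 - 0.5Q) = 55, so Q' = 6300/17.
Then Pb = 247 − 0.5·(6300/17) = 1049/17 and Ps = 776/13 + (2/13)·(6300/17) = 1984/17.

Q' = 6300/17; buyers pay 1049/17; sellers receive 1984/17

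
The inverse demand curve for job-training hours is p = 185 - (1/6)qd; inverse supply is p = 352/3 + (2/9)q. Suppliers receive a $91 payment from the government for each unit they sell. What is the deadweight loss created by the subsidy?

Pre-subsidy: 185 - (1/6)q = 352/3 + (2/9)q gives q* = 174 and p* = 156.
With the subsidy, sellers receive ps = pb + 91 for each unit, where pb is the price buyers pay.
On the curves, pb = 185 - (1/6)q and ps = 352/3 + (2/9)q; the wedge ps − pb = 91 gives 352/3 + (2/9)q − (185 - (1/6)q) = 91, so q' = 408.
Then pb = 185 − (1/6)·408 = 117 and ps = 352/3 + (2/9)·408 = 208.
The subsidy expands output by 408 − 174 = 234 past the efficient level; on those units the gap between marginal cost and willingness to pay runs from 0 up to 91.
DWL = ½ × 91 × 234 = 10647.

Deadweight loss = $10647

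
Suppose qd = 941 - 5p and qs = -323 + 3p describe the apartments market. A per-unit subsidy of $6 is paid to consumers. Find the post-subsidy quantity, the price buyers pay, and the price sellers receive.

q' = 162.25; buyers pay $155.75; sellers receive $161.75

Pre-subsidy: 941 - 5p = -323 + 3p gives p* = 158, q* = 151.
With the rebate, buyers effectively pay pb = ps − 6, where ps is the price sellers receive.
Demand in terms of ps becomes qd = 941 − 5(ps − 6) = 971 - 5ps. Setting this equal to supply: 971 - 5ps = -323 + 3ps, so ps = 161.75.
Buyers pay pb = 161.75 − 6 = 155.75; q' = -323 + 3·161.75 = 162.25.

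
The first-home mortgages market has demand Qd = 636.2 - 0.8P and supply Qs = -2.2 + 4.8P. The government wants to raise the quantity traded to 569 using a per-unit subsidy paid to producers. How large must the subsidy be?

At Q = 569, invert demand for the buyer price: Pb = (636.2 − 569)/0.8 = 84; invert supply for the seller price: Ps = (569 − (-2.2))/4.8 = 119.
The subsidy must fill the gap: s = Ps − Pb = 119 − 84 = 35.

Required subsidy s = 35 per unit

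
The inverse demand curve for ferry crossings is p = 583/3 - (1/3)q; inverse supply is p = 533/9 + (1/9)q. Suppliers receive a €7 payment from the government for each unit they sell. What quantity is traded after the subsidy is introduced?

Pre-subsidy: 583/3 - (1/3)q = 533/9 + (1/9)q gives q* = 304 and p* = 93.
With the subsidy, sellers receive ps = pb + 7 for each unit, where pb is the price buyers pay.
On the curves, pb = 583/3 - (1/3)q and ps = 533/9 + (1/9)q; the wedge ps − pb = 7 gives 533/9 + (1/9)q − (583/3 - (1/3)q) = 7, so q' = 319.75.
Then pb = 583/3 − (1/3)·319.75 = 87.75 and ps = 533/9 + (1/9)·319.75 = 94.75.

q' = 319.75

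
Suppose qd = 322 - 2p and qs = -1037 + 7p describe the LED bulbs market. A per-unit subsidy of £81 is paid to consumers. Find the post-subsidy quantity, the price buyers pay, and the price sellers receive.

q' = 146; buyers pay £88; sellers receive £169

Pre-subsidy: 322 - 2p = -1037 + 7p gives p* = 151, q* = 20.
With the rebate, buyers effectively pay pb = ps − 81, where ps is the price sellers receive.
Demand in terms of ps becomes qd = 322 − 2(ps − 81) = 484 - 2ps. Setting this equal to supply: 484 - 2ps = -1037 + 7ps, so ps = 169.
Buyers pay pb = 169 − 81 = 88; q' = -1037 + 7·169 = 146.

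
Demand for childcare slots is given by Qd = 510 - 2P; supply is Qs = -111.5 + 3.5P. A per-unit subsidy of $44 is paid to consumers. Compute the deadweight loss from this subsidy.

Pre-subsidy: 510 - 2P = -111.5 + 3.5P gives P* = 113, Q* = 284.
With the rebate, buyers effectively pay Pb = Ps − 44, where Ps is the price sellers receive.
Demand in terms of Ps becomes Qd = 510 − 2(Ps − 44) = 598 - 2Ps. Setting this equal to supply: 598 - 2Ps = -111.5 + 3.5Ps, so Ps = 129.
Buyers pay Pb = 129 − 44 = 85; Q' = -111.5 + 3.5·129 = 340.
The subsidy expands output by 340 − 284 = 56 past the efficient level; on those units the gap between marginal cost and willingness to pay runs from 0 up to 44.
DWL = ½ × 44 × 56 = 1232.

Deadweight loss = $1232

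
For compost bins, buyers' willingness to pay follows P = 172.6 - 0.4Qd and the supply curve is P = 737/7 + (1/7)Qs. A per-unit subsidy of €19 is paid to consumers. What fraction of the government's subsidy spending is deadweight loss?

Pre-subsidy: 172.6 - 0.4Q = 737/7 + (1/7)Q gives Q* = 124 and P* = 123.
With the rebate, buyers effectively pay Pb = Ps − 19, where Ps is the price sellers receive.
On the curves, Pb = 172.6 - 0.4Q and Ps = 737/7 + (1/7)Q; the wedge Ps − Pb = 19 gives 737/7 + (1/7)Q − (172.6 - 0.4Q) = 19, so Q' = 159.
Then Pb = 172.6 − 0.4·159 = 109 and Ps = 737/7 + (1/7)·159 = 128.
ΔCS = ½(124 + 159)(123 − 109) = 1981; ΔPS = ½(124 + 159)(128 − 123) = 707.5.
Government spending = 19 × 159 = 3021.
DWL = ½ × 19 × (159 − 124) = 332.5; fraction = 332.5 / 3021 = 35/318.

DWL / government spending = 35/318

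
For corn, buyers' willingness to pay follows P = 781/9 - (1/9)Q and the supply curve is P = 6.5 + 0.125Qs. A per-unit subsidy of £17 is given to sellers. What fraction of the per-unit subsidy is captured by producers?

Producer share = 9/17

Pre-subsidy: 781/9 - (1/9)Q = 6.5 + 0.125Q gives Q* = 340 and P* = 49.
With the subsidy, sellers receive Ps = Pb + 17 for each unit, where Pb is the price buyers pay.
On the curves, Pb = 781/9 - (1/9)Q and Ps = 6.5 + 0.125Q; the wedge Ps − Pb = 17 gives 6.5 + 0.125Q − (781/9 - (1/9)Q) = 17, so Q' = 412.
Then Pb = 781/9 − (1/9)·412 = 41 and Ps = 6.5 + 0.125·412 = 58.
Buyers' price falls by P* − Pb = 49 − 41 = 8; sellers' price rises by Ps − P* = 58 − 49 = 9.
So producers capture 9/17 = 9/17 of each unit of subsidy.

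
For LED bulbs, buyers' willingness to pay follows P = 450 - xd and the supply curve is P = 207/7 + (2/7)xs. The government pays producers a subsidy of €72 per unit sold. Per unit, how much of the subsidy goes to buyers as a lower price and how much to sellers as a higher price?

Pre-subsidy: 450 - x = 207/7 + (2/7)x gives x* = 327 and P* = 123.
With the subsidy, sellers receive Ps = Pb + 72 for each unit, where Pb is the price buyers pay.
On the curves, Pb = 450 - x and Ps = 207/7 + (2/7)x; the wedge Ps − Pb = 72 gives 207/7 + (2/7)x − (450 - x) = 72, so x' = 383.
Then Pb = 450 − 1·383 = 67 and Ps = 207/7 + (2/7)·383 = 139.
Buyers' price falls by P* − Pb = 123 − 67 = 56; sellers' price rises by Ps − P* = 139 − 123 = 16.

Buyers gain €56 per unit; sellers gain €16 per unit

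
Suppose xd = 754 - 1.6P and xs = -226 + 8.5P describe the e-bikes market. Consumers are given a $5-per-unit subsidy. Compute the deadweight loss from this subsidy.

Pre-subsidy: 754 - 1.6P = -226 + 8.5P gives P* = 9800/101, x* = 60474/101.
With the rebate, buyers effectively pay Pb = Ps − 5, where Ps is the price sellers receive.
Demand in terms of Ps becomes xd = 754 − 1.6(Ps − 5) = 762 - 1.6Ps. Setting this equal to supply: 762 - 1.6Ps = -226 + 8.5Ps, so Ps = 9880/101.
Buyers pay Pb = 9880/101 − 5 = 9375/101; x' = -226 + 8.5·(9880/101) = 61154/101.
The subsidy expands output by 61154/101 − 60474/101 = 680/101 past the efficient level; on those units the gap between marginal cost and willingness to pay runs from 0 up to 5.
DWL = ½ × 5 × 680/101 = 1700/101.

Deadweight loss = 1700/101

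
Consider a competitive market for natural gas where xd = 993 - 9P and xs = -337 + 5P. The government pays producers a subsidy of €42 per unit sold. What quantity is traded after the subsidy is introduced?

Pre-subsidy: 993 - 9P = -337 + 5P gives P* = 95, x* = 138.
With the subsidy, sellers receive Ps = Pb + 42 for each unit, where Pb is the price buyers pay.
Supply in terms of Pb becomes xs = -337 + 5(Pb + 42) = -127 + 5Pb. Setting this equal to demand: 993 - 9Pb = -127 + 5Pb, so Pb = 80.
Sellers receive Ps = 80 + 42 = 122; x' = 993 − 9·80 = 273.

x' = 273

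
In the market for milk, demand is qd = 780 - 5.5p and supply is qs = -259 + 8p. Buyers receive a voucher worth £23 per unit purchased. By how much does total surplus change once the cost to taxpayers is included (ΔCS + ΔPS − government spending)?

Pre-subsidy: 780 - 5.5p = -259 + 8p gives p* = 2078/27, q* = 9631/27.
With the rebate, buyers effectively pay pb = ps − 23, where ps is the price sellers receive.
Demand in terms of ps becomes qd = 780 − 5.5(ps − 23) = 906.5 - 5.5ps. Setting this equal to supply: 906.5 - 5.5ps = -259 + 8ps, so ps = 259/3.
Buyers pay pb = 259/3 − 23 = 190/3; q' = -259 + 8·(259/3) = 1295/3.
ΔCS = ½(9631/27 + 1295/3)(2078/27 − 190/3) = 3916624/729; ΔPS = ½(9631/27 + 1295/3)(259/3 − 2078/27) = 2692679/729.
Government spending = 23 × 1295/3 = 29785/3.
Net change = 3916624/729 + 2692679/729 − 29785/3 = -23276/27. The loss equals the DWL triangle ½·23·2024/27.

Net change in total surplus = -23276/27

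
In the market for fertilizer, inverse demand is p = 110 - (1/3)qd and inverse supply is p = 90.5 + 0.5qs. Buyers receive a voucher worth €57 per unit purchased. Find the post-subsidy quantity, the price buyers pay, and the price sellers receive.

q' = 91.8; buyers pay €79.4; sellers receive €136.4

Pre-subsidy: 110 - (1/3)q = 90.5 + 0.5q gives q* = 23.4 and p* = 102.2.
With the rebate, buyers effectively pay pb = ps − 57, where ps is the price sellers receive.
On the curves, pb = 110 - (1/3)q and ps = 90.5 + 0.5q; the wedge ps − pb = 57 gives 90.5 + 0.5q − (110 - (1/3)q) = 57, so q' = 91.8.
Then pb = 110 − (1/3)·91.8 = 79.4 and ps = 90.5 + 0.5·91.8 = 136.4.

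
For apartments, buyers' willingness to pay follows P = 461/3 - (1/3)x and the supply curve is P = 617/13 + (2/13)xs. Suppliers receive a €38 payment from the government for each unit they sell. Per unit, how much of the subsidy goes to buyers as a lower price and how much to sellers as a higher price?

Pre-subsidy: 461/3 - (1/3)x = 617/13 + (2/13)x gives x* = 218 and P* = 81.
With the subsidy, sellers receive Ps = Pb + 38 for each unit, where Pb is the price buyers pay.
On the curves, Pb = 461/3 - (1/3)x and Ps = 617/13 + (2/13)x; the wedge Ps − Pb = 38 gives 617/13 + (2/13)x − (461/3 - (1/3)x) = 38, so x' = 296.
Then Pb = 461/3 − (1/3)·296 = 55 and Ps = 617/13 + (2/13)·296 = 93.
Buyers' price falls by P* − Pb = 81 − 55 = 26; sellers' price rises by Ps − P* = 93 − 81 = 12.

Buyers gain €26 per unit; sellers gain €12 per unit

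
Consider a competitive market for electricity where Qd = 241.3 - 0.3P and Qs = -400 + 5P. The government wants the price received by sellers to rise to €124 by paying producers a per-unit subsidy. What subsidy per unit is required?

At a seller price of 124, quantity supplied is -400 + 5·124 = 220.
Buyers absorb 220 only when they pay Pb with 241.3 − 0.3·Pb = 220, i.e. Pb = 71.
s = Ps − Pb = 124 − 71 = 53.

Required subsidy s = €53 per unit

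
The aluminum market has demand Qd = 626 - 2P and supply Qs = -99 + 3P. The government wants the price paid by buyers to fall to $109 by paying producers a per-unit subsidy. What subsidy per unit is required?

At a buyer price of 109, quantity demanded is 626 − 2·109 = 408.
Sellers supply 408 only when they receive Ps with -99 + 3·Ps = 408, i.e. Ps = 169.
s = Ps − Pb = 169 − 109 = 60.

Required subsidy s = $60 per unit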